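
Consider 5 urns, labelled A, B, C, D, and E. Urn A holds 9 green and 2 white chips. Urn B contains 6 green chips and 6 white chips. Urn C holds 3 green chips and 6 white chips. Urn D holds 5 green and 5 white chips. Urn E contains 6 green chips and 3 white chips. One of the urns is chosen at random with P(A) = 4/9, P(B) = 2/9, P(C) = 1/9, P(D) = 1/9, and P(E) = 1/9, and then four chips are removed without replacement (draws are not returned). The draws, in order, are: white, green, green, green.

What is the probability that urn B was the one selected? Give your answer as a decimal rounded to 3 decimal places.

For each hypothesis, P(data | H) works out to: P(data | urn A) = (2/11)(9/10)(8/9)(7/8) = 0.12727; P(data | urn B) = (6/12)(6/11)(5/10)(4/9) = 0.060606; P(data | urn C) = (6/9)(3/8)(2/7)(1/6) = 0.011905; P(data | urn D) = (5/10)(5/9)(4/8)(3/7) = 0.059524; P(data | urn E) = (3/9)(6/8)(5/7)(4/6) = 0.11905.
Weighting by the prior gives 4/9 · 0.12727 = 0.056566, 2/9 · 0.060606 = 0.013468, 1/9 · 0.011905 = 0.0013228, 1/9 · 0.059524 = 0.0066138, 1/9 · 0.11905 = 0.013228; these sum to 0.091198.
So P(urn B | data) = (0.013468) / (0.091198) = 0.14768.

0.148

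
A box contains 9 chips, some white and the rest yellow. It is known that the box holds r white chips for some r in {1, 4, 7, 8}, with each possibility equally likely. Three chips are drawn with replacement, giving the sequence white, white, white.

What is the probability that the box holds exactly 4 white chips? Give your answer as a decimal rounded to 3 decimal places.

The likelihood of the observed sequence under each hypothesis: P(data | r = 1) = (1/9)(1/9)(1/9) = 0.0013717; P(data | r = 4) = (4/9)(4/9)(4/9) = 0.087791; P(data | r = 7) = (7/9)(7/9)(7/9) = 0.47051; P(data | r = 8) = (8/9)(8/9)(8/9) = 0.70233.
The prior-weighted likelihoods are 1/4 · 0.0013717 = 0.00034294, 1/4 · 0.087791 = 0.021948, 1/4 · 0.47051 = 0.11763, 1/4 · 0.70233 = 0.17558; summing to 0.3155.
So P(r = 4 | data) = (0.021948) / (0.3155) = 0.069565.

0.070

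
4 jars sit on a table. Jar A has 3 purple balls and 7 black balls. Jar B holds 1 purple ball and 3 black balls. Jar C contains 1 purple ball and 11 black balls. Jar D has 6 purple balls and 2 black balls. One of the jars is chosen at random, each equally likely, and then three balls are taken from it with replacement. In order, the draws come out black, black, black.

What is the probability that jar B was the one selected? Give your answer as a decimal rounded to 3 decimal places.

Under each hypothesis, the probability of the observed sequence is: P(data | jar A) = (7/10)(7/10)(7/10) = 0.343; P(data | jar B) = (3/4)(3/4)(3/4) = 0.42188; P(data | jar C) = (11/12)(11/12)(11/12) = 0.77025; P(data | jar D) = (2/8)(2/8)(2/8) = 0.015625.
Weighting by the prior gives 1/4 · 0.343 = 0.08575, 1/4 · 0.42188 = 0.10547, 1/4 · 0.77025 = 0.19256, 1/4 · 0.015625 = 0.0039062; summing to 0.38769.
Hence P(jar B | data) = (0.10547) / (0.38769) = 0.27204.

0.272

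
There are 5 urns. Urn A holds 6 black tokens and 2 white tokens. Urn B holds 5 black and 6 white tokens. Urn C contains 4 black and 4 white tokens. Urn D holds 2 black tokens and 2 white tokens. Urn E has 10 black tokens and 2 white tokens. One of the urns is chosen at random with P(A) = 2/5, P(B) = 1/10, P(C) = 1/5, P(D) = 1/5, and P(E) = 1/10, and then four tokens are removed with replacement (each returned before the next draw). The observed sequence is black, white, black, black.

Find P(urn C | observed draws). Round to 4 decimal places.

0.1525

The likelihood of the observed sequence under each hypothesis: P(data | urn A) = (6/8)(2/8)(6/8)(6/8) = 0.10547; P(data | urn B) = (5/11)(6/11)(5/11)(5/11) = 0.051226; P(data | urn C) = (4/8)(4/8)(4/8)(4/8) = 0.0625; P(data | urn D) = (2/4)(2/4)(2/4)(2/4) = 0.0625; P(data | urn E) = (10/12)(2/12)(10/12)(10/12) = 0.096451.
Weighting by the prior gives 2/5 · 0.10547 = 0.042188, 1/10 · 0.051226 = 0.0051226, 1/5 · 0.0625 = 0.0125, 1/5 · 0.0625 = 0.0125, 1/10 · 0.096451 = 0.0096451; summing to 0.081955.
Hence P(urn C | data) = (0.0125) / (0.081955) = 0.15252.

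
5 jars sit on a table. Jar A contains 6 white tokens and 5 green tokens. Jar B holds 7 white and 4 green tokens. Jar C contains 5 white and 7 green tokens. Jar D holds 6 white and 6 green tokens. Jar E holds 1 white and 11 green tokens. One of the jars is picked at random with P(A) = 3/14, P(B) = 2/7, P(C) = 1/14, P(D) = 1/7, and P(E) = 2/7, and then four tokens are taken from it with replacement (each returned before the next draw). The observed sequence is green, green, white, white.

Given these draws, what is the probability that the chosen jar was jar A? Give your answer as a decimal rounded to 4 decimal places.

The likelihood of the observed sequence under each hypothesis: P(data | jar A) = (5/11)(5/11)(6/11)(6/11) = 0.061471; P(data | jar B) = (4/11)(4/11)(7/11)(7/11) = 0.053548; P(data | jar C) = (7/12)(7/12)(5/12)(5/12) = 0.059076; P(data | jar D) = (6/12)(6/12)(6/12)(6/12) = 0.0625; P(data | jar E) = (11/12)(11/12)(1/12)(1/12) = 0.0058353.
Weighting by the prior gives 3/14 · 0.061471 = 0.013172, 2/7 · 0.053548 = 0.0153, 1/14 · 0.059076 = 0.0042197, 1/7 · 0.0625 = 0.0089286, 2/7 · 0.0058353 = 0.0016672; these sum to 0.043287.
Hence P(jar A | data) = (0.013172) / (0.043287) = 0.3043.

0.3043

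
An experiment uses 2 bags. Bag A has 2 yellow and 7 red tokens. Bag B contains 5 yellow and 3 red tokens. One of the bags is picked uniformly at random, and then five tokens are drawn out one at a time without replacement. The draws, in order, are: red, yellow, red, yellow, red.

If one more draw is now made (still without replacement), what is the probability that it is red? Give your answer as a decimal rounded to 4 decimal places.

Compute the likelihood of the observed sequence for each case: P(data | bag A) = (7/9)(2/8)(6/7)(1/6)(5/5) = 0.027778; P(data | bag B) = (3/8)(5/7)(2/6)(4/5)(1/4) = 0.017857.
The prior-weighted likelihoods are 1/2 · 0.027778 = 0.013889, 1/2 · 0.017857 = 0.0089286; with total 0.022817.
Normalising, the posterior is P(bag A | data) = 0.6087, P(bag B | data) = 0.3913.
The predictive probability is P(red next | data) = (1)(0.6087) + (0)(0.3913) = 0.6087.

0.6087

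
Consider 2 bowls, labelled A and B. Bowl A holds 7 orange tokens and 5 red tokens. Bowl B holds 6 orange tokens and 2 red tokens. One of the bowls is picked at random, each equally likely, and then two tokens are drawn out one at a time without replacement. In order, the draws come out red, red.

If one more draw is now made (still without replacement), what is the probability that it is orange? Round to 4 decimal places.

The likelihood of the observed sequence under each hypothesis: P(data | bowl A) = (5/12)(4/11) = 0.15152; P(data | bowl B) = (2/8)(1/7) = 0.035714.
The prior-weighted likelihoods are 1/2 · 0.15152 = 0.075758, 1/2 · 0.035714 = 0.017857; these sum to 0.093615.
Normalising, the posterior is P(bowl A | data) = 0.80925, P(bowl B | data) = 0.19075.
So P(orange next | data) = Σ P(orange next | H) P(H | data) = (7/10)(0.80925) + (1)(0.19075) = 0.75723.

0.7572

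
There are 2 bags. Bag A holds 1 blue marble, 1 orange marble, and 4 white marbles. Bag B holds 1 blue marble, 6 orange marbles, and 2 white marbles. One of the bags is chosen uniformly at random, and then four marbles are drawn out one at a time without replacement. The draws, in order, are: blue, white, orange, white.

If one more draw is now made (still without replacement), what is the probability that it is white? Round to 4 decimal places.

For each hypothesis, P(data | H) works out to: P(data | bag A) = (1/6)(4/5)(1/4)(3/3) = 0.033333; P(data | bag B) = (1/9)(2/8)(6/7)(1/6) = 0.0039683.
Multiplying each by its prior: 1/2 · 0.033333 = 0.016667, 1/2 · 0.0039683 = 0.0019841; summing to 0.018651.
The posterior is then P(bag A | data) = 0.89362, P(bag B | data) = 0.10638.
The predictive probability is P(white next | data) = (1)(0.89362) + (0)(0.10638) = 0.89362.

0.8936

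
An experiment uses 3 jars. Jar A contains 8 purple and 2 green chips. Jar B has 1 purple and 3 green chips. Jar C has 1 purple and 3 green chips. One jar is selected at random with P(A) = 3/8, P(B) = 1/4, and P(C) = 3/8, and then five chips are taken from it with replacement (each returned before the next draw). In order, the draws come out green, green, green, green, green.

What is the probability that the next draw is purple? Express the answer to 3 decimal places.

Under each hypothesis, the probability of the observed sequence is: P(data | jar A) = (2/10)(2/10)(2/10)(2/10)(2/10) = 0.00032; P(data | jar B) = (3/4)(3/4)(3/4)(3/4)(3/4) = 0.2373; P(data | jar C) = (3/4)(3/4)(3/4)(3/4)(3/4) = 0.2373.
Weighting by the prior gives 3/8 · 0.00032 = 0.00012, 1/4 · 0.2373 = 0.059326, 3/8 · 0.2373 = 0.088989; summing to 0.14844.
Dividing through by the total gives posterior P(jar A | data) = 0.00080843, P(jar B | data) = 0.39968, P(jar C | data) = 0.59951.
Averaging over the posterior, P(purple next | data) = (4/5)(0.00080843) + (1/4)(0.39968) + (1/4)(0.59951) = 0.25044.

0.250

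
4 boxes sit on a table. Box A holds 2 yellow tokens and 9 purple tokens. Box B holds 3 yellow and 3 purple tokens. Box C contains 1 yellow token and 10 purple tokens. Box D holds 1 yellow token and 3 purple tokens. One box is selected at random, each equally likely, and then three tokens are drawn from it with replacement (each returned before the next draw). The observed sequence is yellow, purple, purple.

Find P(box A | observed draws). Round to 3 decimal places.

For each hypothesis, P(data | H) works out to: P(data | box A) = (2/11)(9/11)(9/11) = 0.12171; P(data | box B) = (3/6)(3/6)(3/6) = 0.125; P(data | box C) = (1/11)(10/11)(10/11) = 0.075131; P(data | box D) = (1/4)(3/4)(3/4) = 0.14062.
Multiplying each by its prior: 1/4 · 0.12171 = 0.030428, 1/4 · 0.125 = 0.03125, 1/4 · 0.075131 = 0.018783, 1/4 · 0.14062 = 0.035156; these sum to 0.11562.
Therefore the posterior P(box A | data) = (0.030428) / (0.11562) = 0.26318.

0.263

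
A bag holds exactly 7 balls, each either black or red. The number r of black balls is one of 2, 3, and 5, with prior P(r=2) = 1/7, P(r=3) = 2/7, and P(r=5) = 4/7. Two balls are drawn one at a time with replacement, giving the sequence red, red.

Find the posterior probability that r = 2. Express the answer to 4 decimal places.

For each hypothesis, P(data | H) works out to: P(data | r = 2) = (5/7)(5/7) = 25/49; P(data | r = 3) = (4/7)(4/7) = 16/49; P(data | r = 5) = (2/7)(2/7) = 4/49.
The prior-weighted likelihoods are 1/7 · 25/49 = 25/343, 2/7 · 16/49 = 32/343, 4/7 · 4/49 = 16/343; with total 73/343.
Hence P(r = 2 | data) = (25/343) / (73/343) = 25/73.

0.3425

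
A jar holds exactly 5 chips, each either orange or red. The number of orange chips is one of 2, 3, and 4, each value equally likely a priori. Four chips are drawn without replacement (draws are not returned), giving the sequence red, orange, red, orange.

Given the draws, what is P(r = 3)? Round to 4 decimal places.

0.5000

Compute the likelihood of the observed sequence for each case: P(data | r = 2) = (3/5)(2/4)(2/3)(1/2) = 1/10; P(data | r = 3) = (2/5)(3/4)(1/3)(2/2) = 1/10; P(data | r = 4) = (1/5)(4/4)(0/3) = 0.
Multiplying each by its prior: 1/3 · 1/10 = 1/30, 1/3 · 1/10 = 1/30, 1/3 · 0 = 0; these sum to 1/15.
By Bayes' rule, P(r = 3 | data) = (1/30) / (1/15) = 1/2.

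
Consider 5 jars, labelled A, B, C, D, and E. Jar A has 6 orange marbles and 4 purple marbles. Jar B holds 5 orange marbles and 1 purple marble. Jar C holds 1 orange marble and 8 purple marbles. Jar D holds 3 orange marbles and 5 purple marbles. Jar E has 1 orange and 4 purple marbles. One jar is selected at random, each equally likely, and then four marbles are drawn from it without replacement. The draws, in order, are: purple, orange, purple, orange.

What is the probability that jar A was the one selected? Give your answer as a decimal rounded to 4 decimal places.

0.5000

Compute the likelihood of the observed sequence for each case: P(data | jar A) = (4/10)(6/9)(3/8)(5/7) = 1/14; P(data | jar B) = (1/6)(5/5)(0/4) = 0; P(data | jar C) = (8/9)(1/8)(7/7)(0/6) = 0; P(data | jar D) = (5/8)(3/7)(4/6)(2/5) = 1/14; P(data | jar E) = (4/5)(1/4)(3/3)(0/2) = 0.
Multiplying each by its prior: 1/5 · 1/14 = 1/70, 1/5 · 0 = 0, 1/5 · 0 = 0, 1/5 · 1/14 = 1/70, 1/5 · 0 = 0; these sum to 1/35.
By Bayes' rule, P(jar A | data) = (1/70) / (1/35) = 1/2.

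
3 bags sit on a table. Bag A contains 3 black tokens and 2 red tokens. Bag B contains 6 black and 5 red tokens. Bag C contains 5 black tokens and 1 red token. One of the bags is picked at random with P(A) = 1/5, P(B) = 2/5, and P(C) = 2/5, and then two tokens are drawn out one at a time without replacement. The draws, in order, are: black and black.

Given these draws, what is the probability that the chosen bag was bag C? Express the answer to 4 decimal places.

0.6120

Under each hypothesis, the probability of the observed sequence is: P(data | bag A) = (3/5)(2/4) = 0.3; P(data | bag B) = (6/11)(5/10) = 0.27273; P(data | bag C) = (5/6)(4/5) = 0.66667.
The prior-weighted likelihoods are 1/5 · 0.3 = 0.06, 2/5 · 0.27273 = 0.10909, 2/5 · 0.66667 = 0.26667; with total 0.43576.
So P(bag C | data) = (0.26667) / (0.43576) = 0.61196.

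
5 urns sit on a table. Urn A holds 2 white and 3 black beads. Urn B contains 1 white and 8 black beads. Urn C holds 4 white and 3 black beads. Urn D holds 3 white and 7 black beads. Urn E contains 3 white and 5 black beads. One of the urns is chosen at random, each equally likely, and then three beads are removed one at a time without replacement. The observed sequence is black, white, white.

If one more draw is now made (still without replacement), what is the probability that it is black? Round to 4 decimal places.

0.7330

Compute the likelihood of the observed sequence for each case: P(data | urn A) = (3/5)(2/4)(1/3) = 1/10; P(data | urn B) = (8/9)(1/8)(0/7) = 0; P(data | urn C) = (3/7)(4/6)(3/5) = 6/35; P(data | urn D) = (7/10)(3/9)(2/8) = 7/120; P(data | urn E) = (5/8)(3/7)(2/6) = 5/56.
Weighting by the prior gives 1/5 · 1/10 = 1/50, 1/5 · 0 = 0, 1/5 · 6/35 = 6/175, 1/5 · 7/120 = 7/600, 1/5 · 5/56 = 1/56; with total 44/525.
Dividing through by the total gives posterior P(urn A | data) = 21/88, P(urn B | data) = 0, P(urn C | data) = 9/22, P(urn D | data) = 49/352, P(urn E | data) = 75/352.
The predictive probability is P(black next | data) = (1)(21/88) + (1/2)(9/22) + (6/7)(49/352) + (4/5)(75/352) = 129/176.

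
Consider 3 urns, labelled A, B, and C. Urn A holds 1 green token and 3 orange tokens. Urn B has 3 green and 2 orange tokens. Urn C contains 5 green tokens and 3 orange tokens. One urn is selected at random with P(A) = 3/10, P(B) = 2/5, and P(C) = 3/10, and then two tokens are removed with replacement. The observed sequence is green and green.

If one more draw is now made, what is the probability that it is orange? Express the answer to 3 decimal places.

0.413

Under each hypothesis, the probability of the observed sequence is: P(data | urn A) = (1/4)(1/4) = 0.0625; P(data | urn B) = (3/5)(3/5) = 0.36; P(data | urn C) = (5/8)(5/8) = 0.39062.
The prior-weighted likelihoods are 3/10 · 0.0625 = 0.01875, 2/5 · 0.36 = 0.144, 3/10 · 0.39062 = 0.11719; with total 0.27994.
Dividing through by the total gives posterior P(urn A | data) = 0.066979, P(urn B | data) = 0.5144, P(urn C | data) = 0.41862.
Averaging over the posterior, P(orange next | data) = (3/4)(0.066979) + (2/5)(0.5144) + (3/8)(0.41862) = 0.41298.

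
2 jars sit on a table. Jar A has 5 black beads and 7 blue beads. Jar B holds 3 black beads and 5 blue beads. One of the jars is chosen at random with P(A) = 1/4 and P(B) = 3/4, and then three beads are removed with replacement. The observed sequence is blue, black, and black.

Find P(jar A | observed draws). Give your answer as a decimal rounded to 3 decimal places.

The likelihood of the observed sequence under each hypothesis: P(data | jar A) = (7/12)(5/12)(5/12) = 0.10127; P(data | jar B) = (5/8)(3/8)(3/8) = 0.087891.
Weighting by the prior gives 1/4 · 0.10127 = 0.025318, 3/4 · 0.087891 = 0.065918; summing to 0.091236.
Hence P(jar A | data) = (0.025318) / (0.091236) = 0.2775.

0.278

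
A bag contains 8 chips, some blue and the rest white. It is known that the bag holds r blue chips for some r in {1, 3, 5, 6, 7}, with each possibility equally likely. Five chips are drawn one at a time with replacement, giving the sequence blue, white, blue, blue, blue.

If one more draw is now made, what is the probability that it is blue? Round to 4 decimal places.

For each hypothesis, P(data | H) works out to: P(data | r = 1) = (1/8)(7/8)(1/8)(1/8)(1/8) = 0.00021362; P(data | r = 3) = (3/8)(5/8)(3/8)(3/8)(3/8) = 0.01236; P(data | r = 5) = (5/8)(3/8)(5/8)(5/8)(5/8) = 0.05722; P(data | r = 6) = (6/8)(2/8)(6/8)(6/8)(6/8) = 0.079102; P(data | r = 7) = (7/8)(1/8)(7/8)(7/8)(7/8) = 0.073273.
Weighting by the prior gives 1/5 · 0.00021362 = 4.2725e-05, 1/5 · 0.01236 = 0.0024719, 1/5 · 0.05722 = 0.011444, 1/5 · 0.079102 = 0.01582, 1/5 · 0.073273 = 0.014655; summing to 0.044434.
The posterior is then P(r = 1 | data) = 0.00096154, P(r = 3 | data) = 0.055632, P(r = 5 | data) = 0.25755, P(r = 6 | data) = 0.35604, P(r = 7 | data) = 0.32981.
The predictive probability is P(blue next | data) = (1/8)(0.00096154) + (3/8)(0.055632) + (5/8)(0.25755) + (3/4)(0.35604) + (7/8)(0.32981) = 0.73757.

0.7376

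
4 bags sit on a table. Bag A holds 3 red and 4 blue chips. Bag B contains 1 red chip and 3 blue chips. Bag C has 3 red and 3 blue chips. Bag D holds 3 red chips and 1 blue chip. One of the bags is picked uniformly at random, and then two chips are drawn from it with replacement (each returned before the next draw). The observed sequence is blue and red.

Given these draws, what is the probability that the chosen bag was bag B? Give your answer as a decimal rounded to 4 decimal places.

0.2155

Under each hypothesis, the probability of the observed sequence is: P(data | bag A) = (4/7)(3/7) = 0.2449; P(data | bag B) = (3/4)(1/4) = 0.1875; P(data | bag C) = (3/6)(3/6) = 0.25; P(data | bag D) = (1/4)(3/4) = 0.1875.
Multiplying each by its prior: 1/4 · 0.2449 = 0.061224, 1/4 · 0.1875 = 0.046875, 1/4 · 0.25 = 0.0625, 1/4 · 0.1875 = 0.046875; these sum to 0.21747.
Therefore the posterior P(bag B | data) = (0.046875) / (0.21747) = 0.21554.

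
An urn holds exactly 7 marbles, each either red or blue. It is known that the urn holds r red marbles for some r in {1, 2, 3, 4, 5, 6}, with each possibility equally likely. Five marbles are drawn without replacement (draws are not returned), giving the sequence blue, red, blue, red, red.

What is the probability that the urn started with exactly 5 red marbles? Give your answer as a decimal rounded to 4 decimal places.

Under each hypothesis, the probability of the observed sequence is: P(data | r = 1) = (6/7)(1/6)(5/5)(0/4) = 0; P(data | r = 2) = (5/7)(2/6)(4/5)(1/4)(0/3) = 0; P(data | r = 3) = (4/7)(3/6)(3/5)(2/4)(1/3) = 1/35; P(data | r = 4) = (3/7)(4/6)(2/5)(3/4)(2/3) = 2/35; P(data | r = 5) = (2/7)(5/6)(1/5)(4/4)(3/3) = 1/21; P(data | r = 6) = (1/7)(6/6)(0/5) = 0.
Weighting by the prior gives 1/6 · 0 = 0, 1/6 · 0 = 0, 1/6 · 1/35 = 1/210, 1/6 · 2/35 = 1/105, 1/6 · 1/21 = 1/126, 1/6 · 0 = 0; with total 1/45.
Hence P(r = 5 | data) = (1/126) / (1/45) = 5/14.

0.3571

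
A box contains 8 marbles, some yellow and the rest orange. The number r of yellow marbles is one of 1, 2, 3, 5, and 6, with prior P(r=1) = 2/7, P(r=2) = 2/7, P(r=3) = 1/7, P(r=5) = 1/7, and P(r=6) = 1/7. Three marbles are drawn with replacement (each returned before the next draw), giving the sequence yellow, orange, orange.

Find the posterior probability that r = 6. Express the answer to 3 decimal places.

0.062

The likelihood of the observed sequence under each hypothesis: P(data | r = 1) = (1/8)(7/8)(7/8) = 0.095703; P(data | r = 2) = (2/8)(6/8)(6/8) = 0.14062; P(data | r = 3) = (3/8)(5/8)(5/8) = 0.14648; P(data | r = 5) = (5/8)(3/8)(3/8) = 0.087891; P(data | r = 6) = (6/8)(2/8)(2/8) = 0.046875.
The prior-weighted likelihoods are 2/7 · 0.095703 = 0.027344, 2/7 · 0.14062 = 0.040179, 1/7 · 0.14648 = 0.020926, 1/7 · 0.087891 = 0.012556, 1/7 · 0.046875 = 0.0066964; with total 0.1077.
Therefore the posterior P(r = 6 | data) = (0.0066964) / (0.1077) = 0.062176.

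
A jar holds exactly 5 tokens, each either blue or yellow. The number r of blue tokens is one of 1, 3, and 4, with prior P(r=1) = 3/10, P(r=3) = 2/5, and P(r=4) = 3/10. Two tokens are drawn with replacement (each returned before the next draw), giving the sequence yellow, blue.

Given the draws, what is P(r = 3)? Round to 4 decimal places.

Compute the likelihood of the observed sequence for each case: P(data | r = 1) = (4/5)(1/5) = 4/25; P(data | r = 3) = (2/5)(3/5) = 6/25; P(data | r = 4) = (1/5)(4/5) = 4/25.
Multiplying each by its prior: 3/10 · 4/25 = 6/125, 2/5 · 6/25 = 12/125, 3/10 · 4/25 = 6/125; with total 24/125.
So P(r = 3 | data) = (12/125) / (24/125) = 1/2.

0.5000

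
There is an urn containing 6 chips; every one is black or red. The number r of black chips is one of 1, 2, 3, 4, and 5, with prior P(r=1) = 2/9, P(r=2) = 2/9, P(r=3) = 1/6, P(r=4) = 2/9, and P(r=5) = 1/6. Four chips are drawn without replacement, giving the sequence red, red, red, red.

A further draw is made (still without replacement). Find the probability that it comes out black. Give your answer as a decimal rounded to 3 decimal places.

The likelihood of the observed sequence under each hypothesis: P(data | r = 1) = (5/6)(4/5)(3/4)(2/3) = 1/3; P(data | r = 2) = (4/6)(3/5)(2/4)(1/3) = 1/15; P(data | r = 3) = (3/6)(2/5)(1/4)(0/3) = 0; P(data | r = 4) = (2/6)(1/5)(0/4) = 0; P(data | r = 5) = (1/6)(0/5) = 0.
Weighting by the prior gives 2/9 · 1/3 = 2/27, 2/9 · 1/15 = 2/135, 1/6 · 0 = 0, 2/9 · 0 = 0, 1/6 · 0 = 0; summing to 4/45.
The posterior is then P(r = 1 | data) = 5/6, P(r = 2 | data) = 1/6, P(r = 3 | data) = 0, P(r = 4 | data) = 0, P(r = 5 | data) = 0.
The predictive probability is P(black next | data) = (1/2)(5/6) + (1)(1/6) = 7/12.

0.583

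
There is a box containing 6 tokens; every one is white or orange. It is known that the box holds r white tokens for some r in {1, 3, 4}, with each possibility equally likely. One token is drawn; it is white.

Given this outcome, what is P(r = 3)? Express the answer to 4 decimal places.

0.3750

Compute the likelihood of this draw for each case: P(data | r = 1) = (1/6) = 1/6; P(data | r = 3) = (3/6) = 1/2; P(data | r = 4) = (4/6) = 2/3.
Weighting by the prior gives 1/3 · 1/6 = 1/18, 1/3 · 1/2 = 1/6, 1/3 · 2/3 = 2/9; these sum to 4/9.
So P(r = 3 | data) = (1/6) / (4/9) = 3/8.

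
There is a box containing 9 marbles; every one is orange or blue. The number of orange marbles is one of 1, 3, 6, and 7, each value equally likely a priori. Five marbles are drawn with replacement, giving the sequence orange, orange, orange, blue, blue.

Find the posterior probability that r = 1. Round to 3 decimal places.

The likelihood of the observed sequence under each hypothesis: P(data | r = 1) = (1/9)(1/9)(1/9)(8/9)(8/9) = 0.0010838; P(data | r = 3) = (3/9)(3/9)(3/9)(6/9)(6/9) = 0.016461; P(data | r = 6) = (6/9)(6/9)(6/9)(3/9)(3/9) = 0.032922; P(data | r = 7) = (7/9)(7/9)(7/9)(2/9)(2/9) = 0.023235.
Multiplying each by its prior: 1/4 · 0.0010838 = 0.00027096, 1/4 · 0.016461 = 0.0041152, 1/4 · 0.032922 = 0.0082305, 1/4 · 0.023235 = 0.0058087; with total 0.018425.
So P(r = 1 | data) = (0.00027096) / (0.018425) = 0.014706.

0.015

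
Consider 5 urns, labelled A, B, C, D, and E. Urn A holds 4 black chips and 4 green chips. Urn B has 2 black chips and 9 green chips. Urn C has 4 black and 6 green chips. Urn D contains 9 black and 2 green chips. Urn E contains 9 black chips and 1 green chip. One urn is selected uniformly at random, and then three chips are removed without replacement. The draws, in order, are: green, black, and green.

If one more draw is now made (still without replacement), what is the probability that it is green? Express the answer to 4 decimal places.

0.5910

Compute the likelihood of the observed sequence for each case: P(data | urn A) = (4/8)(4/7)(3/6) = 0.14286; P(data | urn B) = (9/11)(2/10)(8/9) = 0.14545; P(data | urn C) = (6/10)(4/9)(5/8) = 0.16667; P(data | urn D) = (2/11)(9/10)(1/9) = 0.018182; P(data | urn E) = (1/10)(9/9)(0/8) = 0.
The prior-weighted likelihoods are 1/5 · 0.14286 = 0.028571, 1/5 · 0.14545 = 0.029091, 1/5 · 0.16667 = 0.033333, 1/5 · 0.018182 = 0.0036364, 1/5 · 0 = 0; these sum to 0.094632.
The posterior is then P(urn A | data) = 0.30192, P(urn B | data) = 0.30741, P(urn C | data) = 0.35224, P(urn D | data) = 0.038426, P(urn E | data) = 0.
Averaging over the posterior, P(green next | data) = (2/5)(0.30192) + (7/8)(0.30741) + (4/7)(0.35224) + (0)(0.038426) = 0.59103.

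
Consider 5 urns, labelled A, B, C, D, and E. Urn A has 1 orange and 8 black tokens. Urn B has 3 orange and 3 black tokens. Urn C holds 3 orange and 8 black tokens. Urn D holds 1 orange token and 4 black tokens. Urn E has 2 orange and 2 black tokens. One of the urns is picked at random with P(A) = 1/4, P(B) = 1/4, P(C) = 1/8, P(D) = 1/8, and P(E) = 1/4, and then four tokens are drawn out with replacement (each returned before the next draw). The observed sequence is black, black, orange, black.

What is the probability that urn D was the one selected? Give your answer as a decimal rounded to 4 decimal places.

For each hypothesis, P(data | H) works out to: P(data | urn A) = (8/9)(8/9)(1/9)(8/9) = 0.078037; P(data | urn B) = (3/6)(3/6)(3/6)(3/6) = 0.0625; P(data | urn C) = (8/11)(8/11)(3/11)(8/11) = 0.10491; P(data | urn D) = (4/5)(4/5)(1/5)(4/5) = 0.1024; P(data | urn E) = (2/4)(2/4)(2/4)(2/4) = 0.0625.
Weighting by the prior gives 1/4 · 0.078037 = 0.019509, 1/4 · 0.0625 = 0.015625, 1/8 · 0.10491 = 0.013114, 1/8 · 0.1024 = 0.0128, 1/4 · 0.0625 = 0.015625; with total 0.076673.
By Bayes' rule, P(urn D | data) = (0.0128) / (0.076673) = 0.16694.

0.1669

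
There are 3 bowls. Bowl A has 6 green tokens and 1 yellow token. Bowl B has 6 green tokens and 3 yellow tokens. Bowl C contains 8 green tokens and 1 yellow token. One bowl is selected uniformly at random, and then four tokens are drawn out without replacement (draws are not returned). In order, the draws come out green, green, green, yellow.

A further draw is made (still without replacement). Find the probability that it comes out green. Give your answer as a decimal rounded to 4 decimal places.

Compute the likelihood of the observed sequence for each case: P(data | bowl A) = (6/7)(5/6)(4/5)(1/4) = 1/7; P(data | bowl B) = (6/9)(5/8)(4/7)(3/6) = 5/42; P(data | bowl C) = (8/9)(7/8)(6/7)(1/6) = 1/9.
The prior-weighted likelihoods are 1/3 · 1/7 = 1/21, 1/3 · 5/42 = 5/126, 1/3 · 1/9 = 1/27; with total 47/378.
The posterior is then P(bowl A | data) = 18/47, P(bowl B | data) = 15/47, P(bowl C | data) = 14/47.
Averaging over the posterior, P(green next | data) = (1)(18/47) + (3/5)(15/47) + (1)(14/47) = 41/47.

0.8723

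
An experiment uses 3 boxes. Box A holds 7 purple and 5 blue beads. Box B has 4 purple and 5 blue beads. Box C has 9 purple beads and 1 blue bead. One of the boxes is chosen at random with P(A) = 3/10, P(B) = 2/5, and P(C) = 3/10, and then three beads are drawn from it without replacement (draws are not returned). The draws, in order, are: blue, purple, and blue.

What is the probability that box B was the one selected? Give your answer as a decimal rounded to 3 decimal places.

For each hypothesis, P(data | H) works out to: P(data | box A) = (5/12)(7/11)(4/10) = 0.10606; P(data | box B) = (5/9)(4/8)(4/7) = 0.15873; P(data | box C) = (1/10)(9/9)(0/8) = 0.
Weighting by the prior gives 3/10 · 0.10606 = 0.031818, 2/5 · 0.15873 = 0.063492, 3/10 · 0 = 0; summing to 0.09531.
So P(box B | data) = (0.063492) / (0.09531) = 0.66616.

0.666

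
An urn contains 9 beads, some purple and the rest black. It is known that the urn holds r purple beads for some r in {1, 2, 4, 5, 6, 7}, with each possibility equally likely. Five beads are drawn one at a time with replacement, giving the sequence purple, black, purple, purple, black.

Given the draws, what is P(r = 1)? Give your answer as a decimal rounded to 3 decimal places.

The likelihood of the observed sequence under each hypothesis: P(data | r = 1) = (1/9)(8/9)(1/9)(1/9)(8/9) = 0.0010838; P(data | r = 2) = (2/9)(7/9)(2/9)(2/9)(7/9) = 0.0066386; P(data | r = 4) = (4/9)(5/9)(4/9)(4/9)(5/9) = 0.027096; P(data | r = 5) = (5/9)(4/9)(5/9)(5/9)(4/9) = 0.03387; P(data | r = 6) = (6/9)(3/9)(6/9)(6/9)(3/9) = 0.032922; P(data | r = 7) = (7/9)(2/9)(7/9)(7/9)(2/9) = 0.023235.
The prior-weighted likelihoods are 1/6 · 0.0010838 = 0.00018064, 1/6 · 0.0066386 = 0.0011064, 1/6 · 0.027096 = 0.004516, 1/6 · 0.03387 = 0.005645, 1/6 · 0.032922 = 0.005487, 1/6 · 0.023235 = 0.0038725; summing to 0.020808.
Therefore the posterior P(r = 1 | data) = (0.00018064) / (0.020808) = 0.0086815.

0.009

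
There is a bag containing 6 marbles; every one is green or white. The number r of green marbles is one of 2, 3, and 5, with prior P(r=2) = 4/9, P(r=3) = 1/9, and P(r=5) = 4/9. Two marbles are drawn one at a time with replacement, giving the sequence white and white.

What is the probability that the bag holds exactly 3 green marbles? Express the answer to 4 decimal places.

The likelihood of the observed sequence under each hypothesis: P(data | r = 2) = (4/6)(4/6) = 4/9; P(data | r = 3) = (3/6)(3/6) = 1/4; P(data | r = 5) = (1/6)(1/6) = 1/36.
The prior-weighted likelihoods are 4/9 · 4/9 = 16/81, 1/9 · 1/4 = 1/36, 4/9 · 1/36 = 1/81; summing to 77/324.
Therefore the posterior P(r = 3 | data) = (1/36) / (77/324) = 9/77.

0.1169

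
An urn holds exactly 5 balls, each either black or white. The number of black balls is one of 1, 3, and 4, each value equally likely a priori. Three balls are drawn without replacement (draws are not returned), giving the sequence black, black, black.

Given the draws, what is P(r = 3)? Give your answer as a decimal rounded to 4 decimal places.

0.2000

The likelihood of the observed sequence under each hypothesis: P(data | r = 1) = (1/5)(0/4) = 0; P(data | r = 3) = (3/5)(2/4)(1/3) = 1/10; P(data | r = 4) = (4/5)(3/4)(2/3) = 2/5.
The prior-weighted likelihoods are 1/3 · 0 = 0, 1/3 · 1/10 = 1/30, 1/3 · 2/5 = 2/15; these sum to 1/6.
By Bayes' rule, P(r = 3 | data) = (1/30) / (1/6) = 1/5.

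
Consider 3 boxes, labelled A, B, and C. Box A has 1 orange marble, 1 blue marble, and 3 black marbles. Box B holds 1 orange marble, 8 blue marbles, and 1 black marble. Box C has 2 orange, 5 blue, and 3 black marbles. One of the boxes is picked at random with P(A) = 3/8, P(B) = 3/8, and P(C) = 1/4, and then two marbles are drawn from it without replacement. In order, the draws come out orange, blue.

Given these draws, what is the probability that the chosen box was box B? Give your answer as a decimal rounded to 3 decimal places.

Compute the likelihood of the observed sequence for each case: P(data | box A) = (1/5)(1/4) = 1/20; P(data | box B) = (1/10)(8/9) = 4/45; P(data | box C) = (2/10)(5/9) = 1/9.
Multiplying each by its prior: 3/8 · 1/20 = 3/160, 3/8 · 4/45 = 1/30, 1/4 · 1/9 = 1/36; with total 23/288.
Therefore the posterior P(box B | data) = (1/30) / (23/288) = 48/115.

0.417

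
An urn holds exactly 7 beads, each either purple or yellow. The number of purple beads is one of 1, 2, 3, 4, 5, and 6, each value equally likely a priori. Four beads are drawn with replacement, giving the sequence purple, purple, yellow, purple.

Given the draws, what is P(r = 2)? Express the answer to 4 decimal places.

For each hypothesis, P(data | H) works out to: P(data | r = 1) = (1/7)(1/7)(6/7)(1/7) = 0.002499; P(data | r = 2) = (2/7)(2/7)(5/7)(2/7) = 0.01666; P(data | r = 3) = (3/7)(3/7)(4/7)(3/7) = 0.044981; P(data | r = 4) = (4/7)(4/7)(3/7)(4/7) = 0.079967; P(data | r = 5) = (5/7)(5/7)(2/7)(5/7) = 0.10412; P(data | r = 6) = (6/7)(6/7)(1/7)(6/7) = 0.089963.
Weighting by the prior gives 1/6 · 0.002499 = 0.00041649, 1/6 · 0.01666 = 0.0027766, 1/6 · 0.044981 = 0.0074969, 1/6 · 0.079967 = 0.013328, 1/6 · 0.10412 = 0.017354, 1/6 · 0.089963 = 0.014994; summing to 0.056365.
By Bayes' rule, P(r = 2 | data) = (0.0027766) / (0.056365) = 0.049261.

0.0493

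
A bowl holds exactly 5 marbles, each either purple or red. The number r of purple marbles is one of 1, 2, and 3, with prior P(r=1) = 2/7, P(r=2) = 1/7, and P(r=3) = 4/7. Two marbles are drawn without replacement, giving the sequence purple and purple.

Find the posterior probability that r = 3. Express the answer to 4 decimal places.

0.9231

Under each hypothesis, the probability of the observed sequence is: P(data | r = 1) = (1/5)(0/4) = 0; P(data | r = 2) = (2/5)(1/4) = 1/10; P(data | r = 3) = (3/5)(2/4) = 3/10.
Weighting by the prior gives 2/7 · 0 = 0, 1/7 · 1/10 = 1/70, 4/7 · 3/10 = 6/35; with total 13/70.
So P(r = 3 | data) = (6/35) / (13/70) = 12/13.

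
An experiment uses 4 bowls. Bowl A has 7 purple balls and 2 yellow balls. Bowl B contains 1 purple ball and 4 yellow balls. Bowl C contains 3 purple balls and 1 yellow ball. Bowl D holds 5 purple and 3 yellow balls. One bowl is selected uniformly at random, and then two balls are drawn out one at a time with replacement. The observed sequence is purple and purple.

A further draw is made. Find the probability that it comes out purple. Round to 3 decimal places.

Under each hypothesis, the probability of the observed sequence is: P(data | bowl A) = (7/9)(7/9) = 0.60494; P(data | bowl B) = (1/5)(1/5) = 0.04; P(data | bowl C) = (3/4)(3/4) = 0.5625; P(data | bowl D) = (5/8)(5/8) = 0.39062.
Multiplying each by its prior: 1/4 · 0.60494 = 0.15123, 1/4 · 0.04 = 0.01, 1/4 · 0.5625 = 0.14062, 1/4 · 0.39062 = 0.097656; with total 0.39952.
The posterior is then P(bowl A | data) = 0.37854, P(bowl B | data) = 0.02503, P(bowl C | data) = 0.35199, P(bowl D | data) = 0.24444.
So P(purple next | data) = Σ P(purple next | H) P(H | data) = (7/9)(0.37854) + (1/5)(0.02503) + (3/4)(0.35199) + (5/8)(0.24444) = 0.71619.

0.716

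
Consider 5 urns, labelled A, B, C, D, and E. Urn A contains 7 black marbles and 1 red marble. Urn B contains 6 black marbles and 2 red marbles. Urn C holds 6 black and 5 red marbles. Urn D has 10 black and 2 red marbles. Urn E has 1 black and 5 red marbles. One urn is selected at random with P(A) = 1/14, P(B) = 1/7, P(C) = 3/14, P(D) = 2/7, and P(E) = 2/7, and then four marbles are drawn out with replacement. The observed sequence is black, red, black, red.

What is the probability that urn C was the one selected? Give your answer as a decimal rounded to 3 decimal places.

For each hypothesis, P(data | H) works out to: P(data | urn A) = (7/8)(1/8)(7/8)(1/8) = 0.011963; P(data | urn B) = (6/8)(2/8)(6/8)(2/8) = 0.035156; P(data | urn C) = (6/11)(5/11)(6/11)(5/11) = 0.061471; P(data | urn D) = (10/12)(2/12)(10/12)(2/12) = 0.01929; P(data | urn E) = (1/6)(5/6)(1/6)(5/6) = 0.01929.
Weighting by the prior gives 1/14 · 0.011963 = 0.00085449, 1/7 · 0.035156 = 0.0050223, 3/14 · 0.061471 = 0.013172, 2/7 · 0.01929 = 0.0055115, 2/7 · 0.01929 = 0.0055115; these sum to 0.030072.
By Bayes' rule, P(urn C | data) = (0.013172) / (0.030072) = 0.43803.

0.438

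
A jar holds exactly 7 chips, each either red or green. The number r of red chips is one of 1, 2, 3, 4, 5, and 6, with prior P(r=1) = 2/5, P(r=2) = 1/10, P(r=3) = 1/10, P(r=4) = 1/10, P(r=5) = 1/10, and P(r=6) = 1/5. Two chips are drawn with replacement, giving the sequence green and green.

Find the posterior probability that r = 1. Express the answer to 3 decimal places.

0.720

For each hypothesis, P(data | H) works out to: P(data | r = 1) = (6/7)(6/7) = 36/49; P(data | r = 2) = (5/7)(5/7) = 25/49; P(data | r = 3) = (4/7)(4/7) = 16/49; P(data | r = 4) = (3/7)(3/7) = 9/49; P(data | r = 5) = (2/7)(2/7) = 4/49; P(data | r = 6) = (1/7)(1/7) = 1/49.
Weighting by the prior gives 2/5 · 36/49 = 72/245, 1/10 · 25/49 = 5/98, 1/10 · 16/49 = 8/245, 1/10 · 9/49 = 9/490, 1/10 · 4/49 = 2/245, 1/5 · 1/49 = 1/245; summing to 20/49.
By Bayes' rule, P(r = 1 | data) = (72/245) / (20/49) = 18/25.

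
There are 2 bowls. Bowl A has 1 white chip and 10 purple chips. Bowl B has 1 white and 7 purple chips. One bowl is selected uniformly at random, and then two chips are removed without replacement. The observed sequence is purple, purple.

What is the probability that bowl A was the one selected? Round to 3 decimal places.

The likelihood of the observed sequence under each hypothesis: P(data | bowl A) = (10/11)(9/10) = 9/11; P(data | bowl B) = (7/8)(6/7) = 3/4.
Weighting by the prior gives 1/2 · 9/11 = 9/22, 1/2 · 3/4 = 3/8; summing to 69/88.
So P(bowl A | data) = (9/22) / (69/88) = 12/23.

0.522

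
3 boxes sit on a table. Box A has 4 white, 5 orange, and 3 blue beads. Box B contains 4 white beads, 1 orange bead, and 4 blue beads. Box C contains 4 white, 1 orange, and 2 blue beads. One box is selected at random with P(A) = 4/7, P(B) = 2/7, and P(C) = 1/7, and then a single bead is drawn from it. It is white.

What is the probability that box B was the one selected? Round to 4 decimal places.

0.3182

Under each hypothesis, the probability of this draw is: P(data | box A) = (4/12) = 1/3; P(data | box B) = (4/9) = 4/9; P(data | box C) = (4/7) = 4/7.
Multiplying each by its prior: 4/7 · 1/3 = 4/21, 2/7 · 4/9 = 8/63, 1/7 · 4/7 = 4/49; summing to 176/441.
Hence P(box B | data) = (8/63) / (176/441) = 7/22.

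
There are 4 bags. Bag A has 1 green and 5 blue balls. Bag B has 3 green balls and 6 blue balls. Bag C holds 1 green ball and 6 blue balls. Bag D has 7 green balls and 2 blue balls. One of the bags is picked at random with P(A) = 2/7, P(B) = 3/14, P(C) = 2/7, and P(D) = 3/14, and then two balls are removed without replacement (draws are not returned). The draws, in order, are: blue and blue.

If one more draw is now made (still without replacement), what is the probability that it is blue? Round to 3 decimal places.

0.729

The likelihood of the observed sequence under each hypothesis: P(data | bag A) = (5/6)(4/5) = 2/3; P(data | bag B) = (6/9)(5/8) = 5/12; P(data | bag C) = (6/7)(5/6) = 5/7; P(data | bag D) = (2/9)(1/8) = 1/36.
The prior-weighted likelihoods are 2/7 · 2/3 = 4/21, 3/14 · 5/12 = 5/56, 2/7 · 5/7 = 10/49, 3/14 · 1/36 = 1/168; summing to 24/49.
The posterior is then P(bag A | data) = 7/18, P(bag B | data) = 35/192, P(bag C | data) = 5/12, P(bag D | data) = 7/576.
Averaging over the posterior, P(blue next | data) = (3/4)(7/18) + (4/7)(35/192) + (4/5)(5/12) + (0)(7/576) = 35/48.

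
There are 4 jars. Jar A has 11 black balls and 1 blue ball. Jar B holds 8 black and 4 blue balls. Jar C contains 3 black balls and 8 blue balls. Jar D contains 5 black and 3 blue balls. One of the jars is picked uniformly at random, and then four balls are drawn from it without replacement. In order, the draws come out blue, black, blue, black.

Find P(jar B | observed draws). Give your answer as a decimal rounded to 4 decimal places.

0.3319

Compute the likelihood of the observed sequence for each case: P(data | jar A) = (1/12)(11/11)(0/10) = 0; P(data | jar B) = (4/12)(8/11)(3/10)(7/9) = 0.056566; P(data | jar C) = (8/11)(3/10)(7/9)(2/8) = 0.042424; P(data | jar D) = (3/8)(5/7)(2/6)(4/5) = 0.071429.
The prior-weighted likelihoods are 1/4 · 0 = 0, 1/4 · 0.056566 = 0.014141, 1/4 · 0.042424 = 0.010606, 1/4 · 0.071429 = 0.017857; these sum to 0.042605.
By Bayes' rule, P(jar B | data) = (0.014141) / (0.042605) = 0.33192.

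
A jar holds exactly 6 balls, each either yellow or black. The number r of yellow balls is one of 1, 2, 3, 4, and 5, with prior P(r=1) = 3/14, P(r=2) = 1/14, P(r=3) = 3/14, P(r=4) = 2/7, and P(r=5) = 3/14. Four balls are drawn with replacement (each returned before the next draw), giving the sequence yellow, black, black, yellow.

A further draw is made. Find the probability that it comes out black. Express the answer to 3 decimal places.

Compute the likelihood of the observed sequence for each case: P(data | r = 1) = (1/6)(5/6)(5/6)(1/6) = 0.01929; P(data | r = 2) = (2/6)(4/6)(4/6)(2/6) = 0.049383; P(data | r = 3) = (3/6)(3/6)(3/6)(3/6) = 0.0625; P(data | r = 4) = (4/6)(2/6)(2/6)(4/6) = 0.049383; P(data | r = 5) = (5/6)(1/6)(1/6)(5/6) = 0.01929.
Weighting by the prior gives 3/14 · 0.01929 = 0.0041336, 1/14 · 0.049383 = 0.0035273, 3/14 · 0.0625 = 0.013393, 2/7 · 0.049383 = 0.014109, 3/14 · 0.01929 = 0.0041336; summing to 0.039297.
Dividing through by the total gives posterior P(r = 1 | data) = 0.10519, P(r = 2 | data) = 0.089762, P(r = 3 | data) = 0.34081, P(r = 4 | data) = 0.35905, P(r = 5 | data) = 0.10519.
The predictive probability is P(black next | data) = (5/6)(0.10519) + (2/3)(0.089762) + (1/2)(0.34081) + (1/3)(0.35905) + (1/6)(0.10519) = 0.45512.

0.455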